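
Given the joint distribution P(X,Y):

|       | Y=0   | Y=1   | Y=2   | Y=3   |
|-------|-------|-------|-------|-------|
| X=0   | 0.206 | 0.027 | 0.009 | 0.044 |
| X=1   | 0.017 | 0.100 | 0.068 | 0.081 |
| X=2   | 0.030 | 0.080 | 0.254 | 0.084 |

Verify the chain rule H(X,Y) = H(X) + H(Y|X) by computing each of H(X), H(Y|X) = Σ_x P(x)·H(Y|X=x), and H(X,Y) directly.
H(X) = 1.5437 bits, H(Y|X) = 1.5612 bits, H(X,Y) = 3.1048 bits

Marginal of X (row sums):
  P(X=0) = 0.206 + 0.027 + 0.009 + 0.044 = 0.286
  P(X=1) = 0.017 + 0.100 + 0.068 + 0.081 = 0.266
  P(X=2) = 0.030 + 0.080 + 0.254 + 0.084 = 0.448
H(X) = -[0.286·log₂(0.286) + 0.266·log₂(0.266) + 0.448·log₂(0.448)]
  = 0.51649 + 0.50819 + 0.51898 = 1.5437 bits

H(Y|X) = Σ_x P(x)·H(Y|X=x):
  X=0: P(X=0) = 0.286, P(Y|X=0) = (103/143, 27/286, 9/286, 2/13) → H(Y|X=0) = 1.23489
  X=1: P(X=1) = 0.266, P(Y|X=1) = (17/266, 50/133, 34/133, 81/266) → H(Y|X=1) = 1.80961
  X=2: P(X=2) = 0.448, P(Y|X=2) = (15/224, 5/28, 127/224, 3/16) → H(Y|X=2) = 1.62199
H(Y|X) = 0.286·1.23489 + 0.266·1.80961 + 0.448·1.62199 = 1.5612 bits

H(X,Y) = -Σ_{x,y} P(x,y) log₂ P(x,y). Per-cell terms -P(x,y)·log₂P(x,y):
  X=0: 0.46953, 0.14069, 0.06116, 0.19828
  X=1: 0.09993, 0.33219, 0.26373, 0.29370
  X=2: 0.15177, 0.29151, 0.50218, 0.30017
Sum of the 12 terms: H(X,Y) = 3.1048 bits

Chain rule check:
  H(X) + H(Y|X) = 1.5437 + 1.5612 = 3.1049 bits
  H(X,Y) = 3.1048 bits
✓ Chain rule verified (Δ = 0.0001 is 4-dp rounding noise: each of the three values was rounded independently).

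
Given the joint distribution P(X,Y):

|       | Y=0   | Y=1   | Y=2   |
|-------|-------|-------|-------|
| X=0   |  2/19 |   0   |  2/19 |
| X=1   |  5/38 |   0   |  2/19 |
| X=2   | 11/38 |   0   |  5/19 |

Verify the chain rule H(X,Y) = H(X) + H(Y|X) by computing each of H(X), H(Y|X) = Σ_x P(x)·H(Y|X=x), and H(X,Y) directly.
H(X) = 1.4382 bits, H(Y|X) = 0.9970 bits, H(X,Y) = 2.4352 bits

Marginal of X (row sums):
  P(X=0) = 2/19 + 0 + 2/19 = 4/19
  P(X=1) = 5/38 + 0 + 2/19 = 9/38
  P(X=2) = 11/38 + 0 + 5/19 = 21/38
H(X) = -[(4/19)·log₂(4/19) + (9/38)·log₂(9/38) + (21/38)·log₂(21/38)]
  = 0.4732 + 0.4922 + 0.4728 = 1.4382 bits

H(Y|X) = Σ_x P(x)·H(Y|X=x):
  X=0: P(X=0) = 4/19, P(Y|X=0) = (1/2, 0, 1/2) → H(Y|X=0) = 1.0000
  X=1: P(X=1) = 9/38, P(Y|X=1) = (5/9, 0, 4/9) → H(Y|X=1) = 0.9911
  X=2: P(X=2) = 21/38, P(Y|X=2) = (11/21, 0, 10/21) → H(Y|X=2) = 0.9984
H(Y|X) = (4/19)·1.0000 + (9/38)·0.9911 + (21/38)·0.9984 = 0.9970 bits

H(X,Y) = -Σ_{x,y} P(x,y) log₂ P(x,y). Per-cell terms -P(x,y)·log₂P(x,y):
  X=0: 0.3419, 0.0000, 0.3419
  X=1: 0.3850, 0.0000, 0.3419
  X=2: 0.5177, 0.0000, 0.5068
  (cells with P = 0 contribute 0)
Sum of the 9 terms: H(X,Y) = 2.4352 bits

Chain rule check:
  H(X) + H(Y|X) = 1.4382 + 0.9970 = 2.4352 bits
  H(X,Y) = 2.4352 bits
✓ Chain rule verified.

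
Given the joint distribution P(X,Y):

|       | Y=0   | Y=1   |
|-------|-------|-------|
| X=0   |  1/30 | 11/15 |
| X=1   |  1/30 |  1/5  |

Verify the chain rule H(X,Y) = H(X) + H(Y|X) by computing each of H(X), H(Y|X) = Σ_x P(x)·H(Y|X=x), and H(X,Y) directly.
H(X) = 0.7838 bits, H(Y|X) = 0.3359 bits, H(X,Y) = 1.1196 bits

Marginal of X (row sums):
  P(X=0) = 1/30 + 11/15 = 23/30
  P(X=1) = 1/30 + 1/5 = 7/30
H(X) = -[(23/30)·log₂(23/30) + (7/30)·log₂(7/30)]
  = 0.293885 + 0.489892 = 0.7838 bits

H(Y|X) = Σ_x P(x)·H(Y|X=x):
  X=0: P(X=0) = 23/30, P(Y|X=0) = (1/23, 22/23) → H(Y|X=0) = 0.258019
  X=1: P(X=1) = 7/30, P(Y|X=1) = (1/7, 6/7) → H(Y|X=1) = 0.591673
H(Y|X) = (23/30)·0.258019 + (7/30)·0.591673 = 0.3359 bits

H(X,Y) = -Σ_{x,y} P(x,y) log₂ P(x,y). Per-cell terms -P(x,y)·log₂P(x,y):
  X=0: 0.163563, 0.328137
  X=1: 0.163563, 0.464386
Sum of the 4 terms: H(X,Y) = 1.1196 bits

Chain rule check:
  H(X) + H(Y|X) = 0.7838 + 0.3359 = 1.1197 bits
  H(X,Y) = 1.1196 bits
✓ Chain rule verified (Δ = 0.0001 is 4-dp rounding noise: each of the three values was rounded independently).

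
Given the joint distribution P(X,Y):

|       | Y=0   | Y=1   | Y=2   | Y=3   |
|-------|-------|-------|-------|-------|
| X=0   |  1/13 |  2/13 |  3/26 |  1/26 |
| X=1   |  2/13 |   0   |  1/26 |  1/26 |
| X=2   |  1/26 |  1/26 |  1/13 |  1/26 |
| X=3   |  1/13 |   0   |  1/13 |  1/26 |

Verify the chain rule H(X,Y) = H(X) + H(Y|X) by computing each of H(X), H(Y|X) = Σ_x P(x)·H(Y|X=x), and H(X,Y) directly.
H(X) = 1.9332 bits, H(Y|X) = 1.6613 bits, H(X,Y) = 3.5945 bits

Marginal of X (row sums):
  P(X=0) = 1/13 + 2/13 + 3/26 + 1/26 = 5/13
  P(X=1) = 2/13 + 0 + 1/26 + 1/26 = 3/13
  P(X=2) = 1/26 + 1/26 + 1/13 + 1/26 = 5/26
  P(X=3) = 1/13 + 0 + 1/13 + 1/26 = 5/26
H(X) = -[(5/13)·log₂(5/13) + (3/13)·log₂(3/13) + (5/26)·log₂(5/26) + (5/26)·log₂(5/26)]
  = 0.5302 + 0.4882 + 0.4574 + 0.4574 = 1.9332 bits

H(Y|X) = Σ_x P(x)·H(Y|X=x):
  X=0: P(X=0) = 5/13, P(Y|X=0) = (1/5, 2/5, 3/10, 1/10) → H(Y|X=0) = 1.8464
  X=1: P(X=1) = 3/13, P(Y|X=1) = (2/3, 0, 1/6, 1/6) → H(Y|X=1) = 1.2516
  X=2: P(X=2) = 5/26, P(Y|X=2) = (1/5, 1/5, 2/5, 1/5) → H(Y|X=2) = 1.9219
  X=3: P(X=3) = 5/26, P(Y|X=3) = (2/5, 0, 2/5, 1/5) → H(Y|X=3) = 1.5219
H(Y|X) = (5/13)·1.8464 + (3/13)·1.2516 + (5/26)·1.9219 + (5/26)·1.5219 = 1.6613 bits

H(X,Y) = -Σ_{x,y} P(x,y) log₂ P(x,y). Per-cell terms -P(x,y)·log₂P(x,y):
  X=0: 0.2846, 0.4155, 0.3595, 0.1808
  X=1: 0.4155, 0.0000, 0.1808, 0.1808
  X=2: 0.1808, 0.1808, 0.2846, 0.1808
  X=3: 0.2846, 0.0000, 0.2846, 0.1808
  (cells with P = 0 contribute 0)
Sum of the 16 terms: H(X,Y) = 3.5945 bits

Chain rule check:
  H(X) + H(Y|X) = 1.9332 + 1.6613 = 3.5945 bits
  H(X,Y) = 3.5945 bits
✓ Chain rule verified.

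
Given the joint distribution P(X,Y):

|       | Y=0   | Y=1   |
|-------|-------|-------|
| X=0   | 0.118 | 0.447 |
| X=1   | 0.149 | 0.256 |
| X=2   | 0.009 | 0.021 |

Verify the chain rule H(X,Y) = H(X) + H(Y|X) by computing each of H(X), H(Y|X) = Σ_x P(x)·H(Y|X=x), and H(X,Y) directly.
H(X) = 1.1453 bits, H(Y|X) = 0.8285 bits, H(X,Y) = 1.9738 bits

Marginal of X (row sums):
  P(X=0) = 0.118 + 0.447 = 0.565
  P(X=1) = 0.149 + 0.256 = 0.405
  P(X=2) = 0.009 + 0.021 = 0.030
H(X) = -[0.565·log₂(0.565) + 0.405·log₂(0.405) + 0.030·log₂(0.030)]
  = 0.46538 + 0.52812 + 0.15177 = 1.1453 bits

H(Y|X) = Σ_x P(x)·H(Y|X=x):
  X=0: P(X=0) = 0.565, P(Y|X=0) = (118/565, 447/565) → H(Y|X=0) = 0.73928
  X=1: P(X=1) = 0.405, P(Y|X=1) = (149/405, 256/405) → H(Y|X=1) = 0.94905
  X=2: P(X=2) = 0.030, P(Y|X=2) = (3/10, 7/10) → H(Y|X=2) = 0.88129
H(Y|X) = 0.565·0.73928 + 0.405·0.94905 + 0.030·0.88129 = 0.8285 bits

H(X,Y) = -Σ_{x,y} P(x,y) log₂ P(x,y). Per-cell terms -P(x,y)·log₂P(x,y):
  X=0: 0.36381, 0.51926
  X=1: 0.40925, 0.50324
  X=2: 0.06116, 0.11704
Sum of the 6 terms: H(X,Y) = 1.9738 bits

Chain rule check:
  H(X) + H(Y|X) = 1.1453 + 0.8285 = 1.9738 bits
  H(X,Y) = 1.9738 bits
✓ Chain rule verified.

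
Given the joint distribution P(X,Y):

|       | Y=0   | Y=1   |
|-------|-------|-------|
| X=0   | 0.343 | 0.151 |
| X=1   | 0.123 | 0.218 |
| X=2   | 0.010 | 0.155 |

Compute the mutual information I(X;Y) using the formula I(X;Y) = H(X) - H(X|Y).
0.1835 bits

I(X;Y) = H(X) - H(X|Y)

Marginal of X (row sums):
  P(X=0) = 0.343 + 0.151 = 0.494
  P(X=1) = 0.123 + 0.218 = 0.341
  P(X=2) = 0.010 + 0.155 = 0.165
H(X) = -[0.494·log₂(0.494) + 0.341·log₂(0.341) + 0.165·log₂(0.165)]
  = 0.5026 + 0.5293 + 0.4289 = 1.4608 bits

Marginal of Y (column sums):
  P(Y=0) = 0.343 + 0.123 + 0.010 = 0.476
  P(Y=1) = 0.151 + 0.218 + 0.155 = 0.524
H(X|Y) = Σ_y P(y)·H(X|Y=y):
  Y=0: P(Y=0) = 0.476, P(X|Y=0) = (49/68, 123/476, 5/238) → H(X|Y=0) = 0.9622
  Y=1: P(Y=1) = 0.524, P(X|Y=1) = (151/524, 109/262, 155/524) → H(X|Y=1) = 1.5635
H(X|Y) = 0.476·0.9622 + 0.524·1.5635 = 1.2773 bits

I(X;Y) = H(X) - H(X|Y) = 1.4608 - 1.2773 = 0.1835 bits

Cross-check via I(X;Y) = H(X) + H(Y) - H(X,Y): computing H(Y) from the column sums and H(X,Y) from the 6 cells in the same way gives H(Y) = 0.9983 bits and H(X,Y) = 2.2756 bits, so
I(X;Y) = 1.4608 + 0.9983 - 2.2756 = 0.1835 bits ✓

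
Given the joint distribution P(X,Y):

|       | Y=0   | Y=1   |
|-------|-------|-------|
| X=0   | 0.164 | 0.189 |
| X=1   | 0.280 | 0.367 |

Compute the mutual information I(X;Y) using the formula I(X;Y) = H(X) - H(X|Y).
0.0007 bits

I(X;Y) = H(X) - H(X|Y)

Marginal of X (row sums):
  P(X=0) = 0.164 + 0.189 = 0.353
  P(X=1) = 0.280 + 0.367 = 0.647
H(X) = -[0.353·log₂(0.353) + 0.647·log₂(0.647)]
  = 0.530298 + 0.406421 = 0.93672 bits

Marginal of Y (column sums):
  P(Y=0) = 0.164 + 0.280 = 0.444
  P(Y=1) = 0.189 + 0.367 = 0.556
H(X|Y) = Σ_y P(y)·H(X|Y=y):
  Y=0: P(Y=0) = 0.444, P(X|Y=0) = (41/111, 70/111) → H(X|Y=0) = 0.950187
  Y=1: P(Y=1) = 0.556, P(X|Y=1) = (189/556, 367/556) → H(X|Y=1) = 0.924750
H(X|Y) = 0.444·0.950187 + 0.556·0.924750 = 0.93604 bits

I(X;Y) = H(X) - H(X|Y) = 0.93672 - 0.93604 = 0.0007 bits

Cross-check via I(X;Y) = H(X) + H(Y) - H(X,Y): computing H(Y) from the column sums and H(X,Y) from the 4 cells in the same way gives H(Y) = 0.99093 bits and H(X,Y) = 1.92698 bits, so
I(X;Y) = 0.93672 + 0.99093 - 1.92698 = 0.0007 bits ✓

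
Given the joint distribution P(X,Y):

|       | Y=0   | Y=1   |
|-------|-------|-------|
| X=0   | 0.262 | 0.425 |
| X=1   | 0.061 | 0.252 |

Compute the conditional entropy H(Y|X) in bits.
0.8816 bits

H(Y|X) = H(X,Y) - H(X)

H(X,Y) = -Σ_{x,y} P(x,y) log₂ P(x,y). Per-cell terms -P(x,y)·log₂P(x,y):
  X=0: 0.50628, 0.52465
  X=1: 0.24614, 0.50110
Sum of the 4 terms: H(X,Y) = 1.7782 bits

Marginal of X (row sums):
  P(X=0) = 0.262 + 0.425 = 0.687
  P(X=1) = 0.061 + 0.252 = 0.313
H(X) = -[0.687·log₂(0.687) + 0.313·log₂(0.313)]
  = 0.37209 + 0.52451 = 0.8966 bits

H(Y|X) = H(X,Y) - H(X) = 1.7782 - 0.8966 = 0.8816 bits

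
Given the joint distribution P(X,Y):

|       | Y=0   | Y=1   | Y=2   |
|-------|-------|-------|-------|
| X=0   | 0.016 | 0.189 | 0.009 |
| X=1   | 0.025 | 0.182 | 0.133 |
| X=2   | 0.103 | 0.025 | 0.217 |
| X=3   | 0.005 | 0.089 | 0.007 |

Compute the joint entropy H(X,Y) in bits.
2.9265 bits

H(X,Y) = -Σ_{x,y} P(x,y) log₂ P(x,y). Per-cell terms -P(x,y)·log₂P(x,y):
  X=0: 0.0955, 0.4543, 0.0612
  X=1: 0.1330, 0.4474, 0.3871
  X=2: 0.3378, 0.1330, 0.4783
  X=3: 0.0382, 0.3106, 0.0501
Sum of the 12 terms: H(X,Y) = 2.9265 bits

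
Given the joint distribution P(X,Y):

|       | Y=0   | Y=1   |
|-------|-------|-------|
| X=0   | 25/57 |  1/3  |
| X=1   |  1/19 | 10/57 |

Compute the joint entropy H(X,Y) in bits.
1.7139 bits

H(X,Y) = -Σ_{x,y} P(x,y) log₂ P(x,y). Per-cell terms -P(x,y)·log₂P(x,y):
  X=0: 0.5215, 0.5283
  X=1: 0.2236, 0.4405
Sum of the 4 terms: H(X,Y) = 1.7139 bits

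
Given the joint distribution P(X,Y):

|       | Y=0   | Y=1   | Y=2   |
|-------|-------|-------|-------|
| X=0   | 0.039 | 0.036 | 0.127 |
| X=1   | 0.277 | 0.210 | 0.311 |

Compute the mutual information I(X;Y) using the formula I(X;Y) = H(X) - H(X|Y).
0.0273 bits

I(X;Y) = H(X) - H(X|Y)

Marginal of X (row sums):
  P(X=0) = 0.039 + 0.036 + 0.127 = 0.202
  P(X=1) = 0.277 + 0.210 + 0.311 = 0.798
H(X) = -[0.202·log₂(0.202) + 0.798·log₂(0.798)]
  = 0.4661 + 0.2598 = 0.7259 bits

Marginal of Y (column sums):
  P(Y=0) = 0.039 + 0.277 = 0.316
  P(Y=1) = 0.036 + 0.210 = 0.246
  P(Y=2) = 0.127 + 0.311 = 0.438
H(X|Y) = Σ_y P(y)·H(X|Y=y):
  Y=0: P(Y=0) = 0.316, P(X|Y=0) = (39/316, 277/316) → H(X|Y=0) = 0.5391
  Y=1: P(Y=1) = 0.246, P(X|Y=1) = (6/41, 35/41) → H(X|Y=1) = 0.6006
  Y=2: P(Y=2) = 0.438, P(X|Y=2) = (127/438, 311/438) → H(X|Y=2) = 0.8687
H(X|Y) = 0.316·0.5391 + 0.246·0.6006 + 0.438·0.8687 = 0.6986 bits

I(X;Y) = H(X) - H(X|Y) = 0.7259 - 0.6986 = 0.0273 bits

Cross-check via I(X;Y) = H(X) + H(Y) - H(X,Y): computing H(Y) from the column sums and H(X,Y) from the 6 cells in the same way gives H(Y) = 1.5446 bits and H(X,Y) = 2.2432 bits, so
I(X;Y) = 0.7259 + 1.5446 - 2.2432 = 0.0273 bits ✓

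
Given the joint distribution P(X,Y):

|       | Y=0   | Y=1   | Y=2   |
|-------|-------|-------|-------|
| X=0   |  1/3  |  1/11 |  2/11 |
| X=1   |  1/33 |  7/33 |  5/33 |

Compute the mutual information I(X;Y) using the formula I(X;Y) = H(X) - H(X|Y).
0.2184 bits

I(X;Y) = H(X) - H(X|Y)

Marginal of X (row sums):
  P(X=0) = 1/3 + 1/11 + 2/11 = 20/33
  P(X=1) = 1/33 + 7/33 + 5/33 = 13/33
H(X) = -[(20/33)·log₂(20/33) + (13/33)·log₂(13/33)]
  = 0.4379 + 0.5294 = 0.9673 bits

Marginal of Y (column sums):
  P(Y=0) = 1/3 + 1/33 = 4/11
  P(Y=1) = 1/11 + 7/33 = 10/33
  P(Y=2) = 2/11 + 5/33 = 1/3
H(X|Y) = Σ_y P(y)·H(X|Y=y):
  Y=0: P(Y=0) = 4/11, P(X|Y=0) = (11/12, 1/12) → H(X|Y=0) = 0.4138
  Y=1: P(Y=1) = 10/33, P(X|Y=1) = (3/10, 7/10) → H(X|Y=1) = 0.8813
  Y=2: P(Y=2) = 1/3, P(X|Y=2) = (6/11, 5/11) → H(X|Y=2) = 0.9940
H(X|Y) = (4/11)·0.4138 + (10/33)·0.8813 + (1/3)·0.9940 = 0.7489 bits

I(X;Y) = H(X) - H(X|Y) = 0.9673 - 0.7489 = 0.2184 bits

Cross-check via I(X;Y) = H(X) + H(Y) - H(X,Y): computing H(Y) from the column sums and H(X,Y) from the 6 cells in the same way gives H(Y) = 1.5810 bits and H(X,Y) = 2.3299 bits, so
I(X;Y) = 0.9673 + 1.5810 - 2.3299 = 0.2184 bits ✓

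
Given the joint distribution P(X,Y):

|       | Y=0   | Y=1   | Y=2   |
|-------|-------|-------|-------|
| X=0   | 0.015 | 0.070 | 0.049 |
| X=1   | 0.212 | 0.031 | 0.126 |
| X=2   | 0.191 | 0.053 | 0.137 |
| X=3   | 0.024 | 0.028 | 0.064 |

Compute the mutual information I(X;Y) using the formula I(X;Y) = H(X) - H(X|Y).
0.1288 bits

I(X;Y) = H(X) - H(X|Y)

Marginal of X (row sums):
  P(X=0) = 0.015 + 0.070 + 0.049 = 0.134
  P(X=1) = 0.212 + 0.031 + 0.126 = 0.369
  P(X=2) = 0.191 + 0.053 + 0.137 = 0.381
  P(X=3) = 0.024 + 0.028 + 0.064 = 0.116
H(X) = -[0.134·log₂(0.134) + 0.369·log₂(0.369) + 0.381·log₂(0.381) + 0.116·log₂(0.116)]
  = 0.3886 + 0.5307 + 0.5304 + 0.3605 = 1.8102 bits

Marginal of Y (column sums):
  P(Y=0) = 0.015 + 0.212 + 0.191 + 0.024 = 0.442
  P(Y=1) = 0.070 + 0.031 + 0.053 + 0.028 = 0.182
  P(Y=2) = 0.049 + 0.126 + 0.137 + 0.064 = 0.376
H(X|Y) = Σ_y P(y)·H(X|Y=y):
  Y=0: P(Y=0) = 0.442, P(X|Y=0) = (15/442, 106/221, 191/442, 12/221) → H(X|Y=0) = 1.4253
  Y=1: P(Y=1) = 0.182, P(X|Y=1) = (5/13, 31/182, 53/182, 2/13) → H(X|Y=1) = 1.8989
  Y=2: P(Y=2) = 0.376, P(X|Y=2) = (49/376, 63/188, 137/376, 8/47) → H(X|Y=2) = 1.8772
H(X|Y) = 0.442·1.4253 + 0.182·1.8989 + 0.376·1.8772 = 1.6814 bits

I(X;Y) = H(X) - H(X|Y) = 1.8102 - 1.6814 = 0.1288 bits

Cross-check via I(X;Y) = H(X) + H(Y) - H(X,Y): computing H(Y) from the column sums and H(X,Y) from the 12 cells in the same way gives H(Y) = 1.4986 bits and H(X,Y) = 3.1800 bits, so
I(X;Y) = 1.8102 + 1.4986 - 3.1800 = 0.1288 bits ✓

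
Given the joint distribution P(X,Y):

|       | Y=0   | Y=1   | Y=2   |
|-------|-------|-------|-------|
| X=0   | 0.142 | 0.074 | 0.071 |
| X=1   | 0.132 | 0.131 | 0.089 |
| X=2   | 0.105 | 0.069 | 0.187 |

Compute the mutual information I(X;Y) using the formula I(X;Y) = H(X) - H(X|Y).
0.0608 bits

I(X;Y) = H(X) - H(X|Y)

Marginal of X (row sums):
  P(X=0) = 0.142 + 0.074 + 0.071 = 0.287
  P(X=1) = 0.132 + 0.131 + 0.089 = 0.352
  P(X=2) = 0.105 + 0.069 + 0.187 = 0.361
H(X) = -[0.287·log₂(0.287) + 0.352·log₂(0.352) + 0.361·log₂(0.361)]
  = 0.516852 + 0.530236 + 0.530644 = 1.57773 bits

Marginal of Y (column sums):
  P(Y=0) = 0.142 + 0.132 + 0.105 = 0.379
  P(Y=1) = 0.074 + 0.131 + 0.069 = 0.274
  P(Y=2) = 0.071 + 0.089 + 0.187 = 0.347
H(X|Y) = Σ_y P(y)·H(X|Y=y):
  Y=0: P(Y=0) = 0.379, P(X|Y=0) = (142/379, 132/379, 105/379) → H(X|Y=0) = 1.573653
  Y=1: P(Y=1) = 0.274, P(X|Y=1) = (37/137, 131/274, 69/274) → H(X|Y=1) = 1.520053
  Y=2: P(Y=2) = 0.347, P(X|Y=2) = (71/347, 89/347, 187/347) → H(X|Y=2) = 1.452505
H(X|Y) = 0.379·1.573653 + 0.274·1.520053 + 0.347·1.452505 = 1.51693 bits

I(X;Y) = H(X) - H(X|Y) = 1.57773 - 1.51693 = 0.0608 bits

Cross-check via I(X;Y) = H(X) + H(Y) - H(X,Y): computing H(Y) from the column sums and H(X,Y) from the 9 cells in the same way gives H(Y) = 1.57213 bits and H(X,Y) = 3.08906 bits, so
I(X;Y) = 1.57773 + 1.57213 - 3.08906 = 0.0608 bits ✓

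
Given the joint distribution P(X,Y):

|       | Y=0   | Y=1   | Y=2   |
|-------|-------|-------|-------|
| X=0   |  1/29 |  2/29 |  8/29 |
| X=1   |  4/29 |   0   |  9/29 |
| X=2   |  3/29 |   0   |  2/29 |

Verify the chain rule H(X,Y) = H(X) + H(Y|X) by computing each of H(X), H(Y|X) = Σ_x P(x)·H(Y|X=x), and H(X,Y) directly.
H(X) = 1.4866 bits, H(Y|X) = 0.9822 bits, H(X,Y) = 2.4689 bits

Marginal of X (row sums):
  P(X=0) = 1/29 + 2/29 + 8/29 = 11/29
  P(X=1) = 4/29 + 0 + 9/29 = 13/29
  P(X=2) = 3/29 + 0 + 2/29 = 5/29
H(X) = -[(11/29)·log₂(11/29) + (13/29)·log₂(13/29) + (5/29)·log₂(5/29)]
  = 0.53048 + 0.51890 + 0.43725 = 1.4866 bits

H(Y|X) = Σ_x P(x)·H(Y|X=x):
  X=0: P(X=0) = 11/29, P(Y|X=0) = (1/11, 2/11, 8/11) → H(Y|X=0) = 1.09580
  X=1: P(X=1) = 13/29, P(Y|X=1) = (4/13, 0, 9/13) → H(Y|X=1) = 0.89049
  X=2: P(X=2) = 5/29, P(Y|X=2) = (3/5, 0, 2/5) → H(Y|X=2) = 0.97095
H(Y|X) = (11/29)·1.09580 + (13/29)·0.89049 + (5/29)·0.97095 = 0.9822 bits

H(X,Y) = -Σ_{x,y} P(x,y) log₂ P(x,y). Per-cell terms -P(x,y)·log₂P(x,y):
  X=0: 0.16752, 0.26607, 0.51255
  X=1: 0.39420, 0.00000, 0.52388
  X=2: 0.33859, 0.00000, 0.26607
  (cells with P = 0 contribute 0)
Sum of the 9 terms: H(X,Y) = 2.4689 bits

Chain rule check:
  H(X) + H(Y|X) = 1.4866 + 0.9822 = 2.4688 bits
  H(X,Y) = 2.4689 bits
✓ Chain rule verified (Δ = 0.0001 is 4-dp rounding noise: each of the three values was rounded independently).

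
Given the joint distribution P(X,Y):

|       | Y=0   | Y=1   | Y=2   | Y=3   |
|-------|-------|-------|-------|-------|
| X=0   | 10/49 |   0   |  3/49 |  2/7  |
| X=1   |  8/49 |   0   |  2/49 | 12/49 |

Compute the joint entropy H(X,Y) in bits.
2.3433 bits

H(X,Y) = -Σ_{x,y} P(x,y) log₂ P(x,y). Per-cell terms -P(x,y)·log₂P(x,y):
  X=0: 0.467915, 0.000000, 0.246719, 0.516387
  X=1: 0.426891, 0.000000, 0.188356, 0.497081
  (cells with P = 0 contribute 0)
Sum of the 8 terms: H(X,Y) = 2.3433 bits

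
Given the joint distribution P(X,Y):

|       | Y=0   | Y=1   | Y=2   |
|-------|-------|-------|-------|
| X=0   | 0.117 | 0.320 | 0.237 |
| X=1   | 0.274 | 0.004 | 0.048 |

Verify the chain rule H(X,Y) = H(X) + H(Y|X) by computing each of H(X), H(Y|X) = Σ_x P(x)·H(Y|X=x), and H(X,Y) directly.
H(X) = 0.9108 bits, H(Y|X) = 1.2236 bits, H(X,Y) = 2.1344 bits

Marginal of X (row sums):
  P(X=0) = 0.117 + 0.320 + 0.237 = 0.674
  P(X=1) = 0.274 + 0.004 + 0.048 = 0.326
H(X) = -[0.674·log₂(0.674) + 0.326·log₂(0.326)]
  = 0.383627 + 0.527160 = 0.9108 bits

H(Y|X) = Σ_x P(x)·H(Y|X=x):
  X=0: P(X=0) = 0.674, P(Y|X=0) = (117/674, 160/337, 237/674) → H(Y|X=0) = 1.478976
  X=1: P(X=1) = 0.326, P(Y|X=1) = (137/163, 2/163, 24/163) → H(Y|X=1) = 0.695541
H(Y|X) = 0.674·1.478976 + 0.326·0.695541 = 1.2236 bits

H(X,Y) = -Σ_{x,y} P(x,y) log₂ P(x,y). Per-cell terms -P(x,y)·log₂P(x,y):
  X=0: 0.362164, 0.526034, 0.492259
  X=1: 0.511764, 0.031863, 0.210279
Sum of the 6 terms: H(X,Y) = 2.1344 bits

Chain rule check:
  H(X) + H(Y|X) = 0.9108 + 1.2236 = 2.1344 bits
  H(X,Y) = 2.1344 bits
✓ Chain rule verified.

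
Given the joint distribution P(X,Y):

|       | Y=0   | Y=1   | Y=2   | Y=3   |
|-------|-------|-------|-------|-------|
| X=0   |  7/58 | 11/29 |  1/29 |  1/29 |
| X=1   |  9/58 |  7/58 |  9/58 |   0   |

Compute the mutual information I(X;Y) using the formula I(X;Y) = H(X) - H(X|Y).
0.1851 bits

I(X;Y) = H(X) - H(X|Y)

Marginal of X (row sums):
  P(X=0) = 7/58 + 11/29 + 1/29 + 1/29 = 33/58
  P(X=1) = 9/58 + 7/58 + 9/58 + 0 = 25/58
H(X) = -[(33/58)·log₂(33/58) + (25/58)·log₂(25/58)]
  = 0.4629 + 0.5233 = 0.9862 bits

Marginal of Y (column sums):
  P(Y=0) = 7/58 + 9/58 = 8/29
  P(Y=1) = 11/29 + 7/58 = 1/2
  P(Y=2) = 1/29 + 9/58 = 11/58
  P(Y=3) = 1/29 + 0 = 1/29
H(X|Y) = Σ_y P(y)·H(X|Y=y):
  Y=0: P(Y=0) = 8/29, P(X|Y=0) = (7/16, 9/16) → H(X|Y=0) = 0.9887
  Y=1: P(Y=1) = 1/2, P(X|Y=1) = (22/29, 7/29) → H(X|Y=1) = 0.7973
  Y=2: P(Y=2) = 11/58, P(X|Y=2) = (2/11, 9/11) → H(X|Y=2) = 0.6840
  Y=3: P(Y=3) = 1/29, P(X|Y=3) = (1, 0) → H(X|Y=3) = 0.0000
H(X|Y) = (8/29)·0.9887 + (1/2)·0.7973 + (11/58)·0.6840 + (1/29)·0.0000 = 0.8011 bits

I(X;Y) = H(X) - H(X|Y) = 0.9862 - 0.8011 = 0.1851 bits

Cross-check via I(X;Y) = H(X) + H(Y) - H(X,Y): computing H(Y) from the column sums and H(X,Y) from the 8 cells in the same way gives H(Y) = 1.6350 bits and H(X,Y) = 2.4361 bits, so
I(X;Y) = 0.9862 + 1.6350 - 2.4361 = 0.1851 bits ✓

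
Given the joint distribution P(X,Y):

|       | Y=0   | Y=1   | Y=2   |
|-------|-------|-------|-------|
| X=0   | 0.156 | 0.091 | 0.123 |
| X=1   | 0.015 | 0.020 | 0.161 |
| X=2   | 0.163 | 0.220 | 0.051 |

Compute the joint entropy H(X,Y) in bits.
2.8588 bits

H(X,Y) = -Σ_{x,y} P(x,y) log₂ P(x,y). Per-cell terms -P(x,y)·log₂P(x,y):
  X=0: 0.41814, 0.31468, 0.37186
  X=1: 0.09088, 0.11288, 0.42421
  X=2: 0.42658, 0.48057, 0.21896
Sum of the 9 terms: H(X,Y) = 2.8588 bits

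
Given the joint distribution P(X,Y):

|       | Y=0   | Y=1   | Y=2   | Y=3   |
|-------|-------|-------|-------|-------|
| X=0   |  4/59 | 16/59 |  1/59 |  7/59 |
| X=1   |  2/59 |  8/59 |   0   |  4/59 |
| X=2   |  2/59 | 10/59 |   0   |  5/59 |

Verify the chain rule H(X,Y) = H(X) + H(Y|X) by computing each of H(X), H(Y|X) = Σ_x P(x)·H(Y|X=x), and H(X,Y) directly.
H(X) = 1.5200 bits, H(Y|X) = 1.4392 bits, H(X,Y) = 2.9592 bits

Marginal of X (row sums):
  P(X=0) = 4/59 + 16/59 + 1/59 + 7/59 = 28/59
  P(X=1) = 2/59 + 8/59 + 0 + 4/59 = 14/59
  P(X=2) = 2/59 + 10/59 + 0 + 5/59 = 17/59
H(X) = -[(28/59)·log₂(28/59) + (14/59)·log₂(14/59) + (17/59)·log₂(17/59)]
  = 0.5103 + 0.4924 + 0.5173 = 1.5200 bits

H(Y|X) = Σ_x P(x)·H(Y|X=x):
  X=0: P(X=0) = 28/59, P(Y|X=0) = (1/7, 4/7, 1/28, 1/4) → H(Y|X=0) = 1.5341
  X=1: P(X=1) = 14/59, P(Y|X=1) = (1/7, 4/7, 0, 2/7) → H(Y|X=1) = 1.3788
  X=2: P(X=2) = 17/59, P(Y|X=2) = (2/17, 10/17, 0, 5/17) → H(Y|X=2) = 1.3328
H(Y|X) = (28/59)·1.5341 + (14/59)·1.3788 + (17/59)·1.3328 = 1.4392 bits

H(X,Y) = -Σ_{x,y} P(x,y) log₂ P(x,y). Per-cell terms -P(x,y)·log₂P(x,y):
  X=0: 0.2632, 0.5105, 0.0997, 0.3649
  X=1: 0.1655, 0.3909, 0.0000, 0.2632
  X=2: 0.1655, 0.4340, 0.0000, 0.3018
  (cells with P = 0 contribute 0)
Sum of the 12 terms: H(X,Y) = 2.9592 bits

Chain rule check:
  H(X) + H(Y|X) = 1.5200 + 1.4392 = 2.9592 bits
  H(X,Y) = 2.9592 bits
✓ Chain rule verified.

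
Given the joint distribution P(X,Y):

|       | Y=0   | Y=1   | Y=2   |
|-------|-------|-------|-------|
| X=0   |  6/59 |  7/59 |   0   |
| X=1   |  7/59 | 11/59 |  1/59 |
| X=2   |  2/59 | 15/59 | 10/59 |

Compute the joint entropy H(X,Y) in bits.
2.7184 bits

H(X,Y) = -Σ_{x,y} P(x,y) log₂ P(x,y). Per-cell terms -P(x,y)·log₂P(x,y):
  X=0: 0.33536, 0.36486, 0.00000
  X=1: 0.36486, 0.45179, 0.09971
  X=2: 0.16551, 0.50231, 0.43402
  (cells with P = 0 contribute 0)
Sum of the 9 terms: H(X,Y) = 2.7184 bits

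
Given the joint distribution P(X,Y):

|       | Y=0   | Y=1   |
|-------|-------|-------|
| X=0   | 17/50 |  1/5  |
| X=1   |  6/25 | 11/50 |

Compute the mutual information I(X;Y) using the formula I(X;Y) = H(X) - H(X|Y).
0.0086 bits

I(X;Y) = H(X) - H(X|Y)

Marginal of X (row sums):
  P(X=0) = 17/50 + 1/5 = 27/50
  P(X=1) = 6/25 + 11/50 = 23/50
H(X) = -[(27/50)·log₂(27/50) + (23/50)·log₂(23/50)]
  = 0.48004 + 0.51534 = 0.9954 bits

Marginal of Y (column sums):
  P(Y=0) = 17/50 + 6/25 = 29/50
  P(Y=1) = 1/5 + 11/50 = 21/50
H(X|Y) = Σ_y P(y)·H(X|Y=y):
  Y=0: P(Y=0) = 29/50, P(X|Y=0) = (17/29, 12/29) → H(X|Y=0) = 0.97845
  Y=1: P(Y=1) = 21/50, P(X|Y=1) = (10/21, 11/21) → H(X|Y=1) = 0.99836
H(X|Y) = (29/50)·0.97845 + (21/50)·0.99836 = 0.9868 bits

I(X;Y) = H(X) - H(X|Y) = 0.9954 - 0.9868 = 0.0086 bits

Cross-check via I(X;Y) = H(X) + H(Y) - H(X,Y): computing H(Y) from the column sums and H(X,Y) from the 4 cells in the same way gives H(Y) = 0.9815 bits and H(X,Y) = 1.9683 bits, so
I(X;Y) = 0.9954 + 0.9815 - 1.9683 = 0.0086 bits ✓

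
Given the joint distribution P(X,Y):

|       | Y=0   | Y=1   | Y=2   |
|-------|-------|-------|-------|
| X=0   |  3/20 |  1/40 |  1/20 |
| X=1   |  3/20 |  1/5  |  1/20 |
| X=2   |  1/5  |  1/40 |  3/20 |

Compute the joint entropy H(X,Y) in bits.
2.8587 bits

H(X,Y) = -Σ_{x,y} P(x,y) log₂ P(x,y). Per-cell terms -P(x,y)·log₂P(x,y):
  X=0: 0.41054, 0.13305, 0.21610
  X=1: 0.41054, 0.46439, 0.21610
  X=2: 0.46439, 0.13305, 0.41054
Sum of the 9 terms: H(X,Y) = 2.8587 bits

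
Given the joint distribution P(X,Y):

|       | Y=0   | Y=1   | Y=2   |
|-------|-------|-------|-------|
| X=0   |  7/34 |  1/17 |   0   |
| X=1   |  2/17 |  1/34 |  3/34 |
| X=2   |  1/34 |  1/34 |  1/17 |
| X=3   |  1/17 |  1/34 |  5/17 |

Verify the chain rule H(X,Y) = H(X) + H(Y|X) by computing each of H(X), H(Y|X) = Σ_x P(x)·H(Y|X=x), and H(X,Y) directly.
H(X) = 1.8923 bits, H(Y|X) = 1.0885 bits, H(X,Y) = 2.9808 bits

Marginal of X (row sums):
  P(X=0) = 7/34 + 1/17 + 0 = 9/34
  P(X=1) = 2/17 + 1/34 + 3/34 = 4/17
  P(X=2) = 1/34 + 1/34 + 1/17 = 2/17
  P(X=3) = 1/17 + 1/34 + 5/17 = 13/34
H(X) = -[(9/34)·log₂(9/34) + (4/17)·log₂(4/17) + (2/17)·log₂(2/17) + (13/34)·log₂(13/34)]
  = 0.50758 + 0.49117 + 0.36323 + 0.53033 = 1.8923 bits

H(Y|X) = Σ_x P(x)·H(Y|X=x):
  X=0: P(X=0) = 9/34, P(Y|X=0) = (7/9, 2/9, 0) → H(Y|X=0) = 0.76420
  X=1: P(X=1) = 4/17, P(Y|X=1) = (1/2, 1/8, 3/8) → H(Y|X=1) = 1.40564
  X=2: P(X=2) = 2/17, P(Y|X=2) = (1/4, 1/4, 1/2) → H(Y|X=2) = 1.50000
  X=3: P(X=3) = 13/34, P(Y|X=3) = (2/13, 1/13, 10/13) → H(Y|X=3) = 0.99126
H(Y|X) = (9/34)·0.76420 + (4/17)·1.40564 + (2/17)·1.50000 + (13/34)·0.99126 = 1.0885 bits

H(X,Y) = -Σ_{x,y} P(x,y) log₂ P(x,y). Per-cell terms -P(x,y)·log₂P(x,y):
  X=0: 0.46943, 0.24044, 0.00000
  X=1: 0.36323, 0.14963, 0.30904
  X=2: 0.14963, 0.14963, 0.24044
  X=3: 0.24044, 0.14963, 0.51927
  (cells with P = 0 contribute 0)
Sum of the 12 terms: H(X,Y) = 2.9808 bits

Chain rule check:
  H(X) + H(Y|X) = 1.8923 + 1.0885 = 2.9808 bits
  H(X,Y) = 2.9808 bits
✓ Chain rule verified.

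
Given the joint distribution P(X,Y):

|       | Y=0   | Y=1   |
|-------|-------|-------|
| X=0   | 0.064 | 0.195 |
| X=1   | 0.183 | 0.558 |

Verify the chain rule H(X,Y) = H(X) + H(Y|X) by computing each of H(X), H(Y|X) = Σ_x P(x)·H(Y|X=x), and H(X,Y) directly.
H(X) = 0.8252 bits, H(Y|X) = 0.8065 bits, H(X,Y) = 1.6317 bits

Marginal of X (row sums):
  P(X=0) = 0.064 + 0.195 = 0.259
  P(X=1) = 0.183 + 0.558 = 0.741
H(X) = -[0.259·log₂(0.259) + 0.741·log₂(0.741)]
  = 0.5048 + 0.3204 = 0.8252 bits

H(Y|X) = Σ_x P(x)·H(Y|X=x):
  X=0: P(X=0) = 0.259, P(Y|X=0) = (64/259, 195/259) → H(Y|X=0) = 0.8067
  X=1: P(X=1) = 0.741, P(Y|X=1) = (61/247, 186/247) → H(Y|X=1) = 0.8064
H(Y|X) = 0.259·0.8067 + 0.741·0.8064 = 0.8065 bits

H(X,Y) = -Σ_{x,y} P(x,y) log₂ P(x,y). Per-cell terms -P(x,y)·log₂P(x,y):
  X=0: 0.2538, 0.4599
  X=1: 0.4484, 0.4696
Sum of the 4 terms: H(X,Y) = 1.6317 bits

Chain rule check:
  H(X) + H(Y|X) = 0.8252 + 0.8065 = 1.6317 bits
  H(X,Y) = 1.6317 bits
✓ Chain rule verified.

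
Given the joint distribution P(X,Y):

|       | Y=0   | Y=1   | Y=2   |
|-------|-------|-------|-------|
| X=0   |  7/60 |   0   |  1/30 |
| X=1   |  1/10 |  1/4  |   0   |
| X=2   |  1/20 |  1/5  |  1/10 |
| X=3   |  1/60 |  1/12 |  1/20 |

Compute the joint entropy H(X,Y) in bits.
2.9833 bits

H(X,Y) = -Σ_{x,y} P(x,y) log₂ P(x,y). Per-cell terms -P(x,y)·log₂P(x,y):
  X=0: 0.3616, 0.0000, 0.1636
  X=1: 0.3322, 0.5000, 0.0000
  X=2: 0.2161, 0.4644, 0.3322
  X=3: 0.0984, 0.2987, 0.2161
  (cells with P = 0 contribute 0)
Sum of the 12 terms: H(X,Y) = 2.9833 bits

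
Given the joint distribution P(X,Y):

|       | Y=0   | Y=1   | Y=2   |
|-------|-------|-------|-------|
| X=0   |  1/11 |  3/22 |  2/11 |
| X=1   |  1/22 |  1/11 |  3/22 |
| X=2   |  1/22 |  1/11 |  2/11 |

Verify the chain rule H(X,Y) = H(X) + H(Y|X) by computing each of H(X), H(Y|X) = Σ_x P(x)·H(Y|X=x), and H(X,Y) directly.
H(X) = 1.5644 bits, H(Y|X) = 1.4628 bits, H(X,Y) = 3.0272 bits

Marginal of X (row sums):
  P(X=0) = 1/11 + 3/22 + 2/11 = 9/22
  P(X=1) = 1/22 + 1/11 + 3/22 = 3/11
  P(X=2) = 1/22 + 1/11 + 2/11 = 7/22
H(X) = -[(9/22)·log₂(9/22) + (3/11)·log₂(3/11) + (7/22)·log₂(7/22)]
  = 0.527525 + 0.511219 + 0.525661 = 1.5644 bits

H(Y|X) = Σ_x P(x)·H(Y|X=x):
  X=0: P(X=0) = 9/22, P(Y|X=0) = (2/9, 1/3, 4/9) → H(Y|X=0) = 1.530493
  X=1: P(X=1) = 3/11, P(Y|X=1) = (1/6, 1/3, 1/2) → H(Y|X=1) = 1.459148
  X=2: P(X=2) = 7/22, P(Y|X=2) = (1/7, 2/7, 4/7) → H(Y|X=2) = 1.378783
H(Y|X) = (9/22)·1.530493 + (3/11)·1.459148 + (7/22)·1.378783 = 1.4628 bits

H(X,Y) = -Σ_{x,y} P(x,y) log₂ P(x,y). Per-cell terms -P(x,y)·log₂P(x,y):
  X=0: 0.314494, 0.391973, 0.447169
  X=1: 0.202701, 0.314494, 0.391973
  X=2: 0.202701, 0.314494, 0.447169
Sum of the 9 terms: H(X,Y) = 3.0272 bits

Chain rule check:
  H(X) + H(Y|X) = 1.5644 + 1.4628 = 3.0272 bits
  H(X,Y) = 3.0272 bits
✓ Chain rule verified.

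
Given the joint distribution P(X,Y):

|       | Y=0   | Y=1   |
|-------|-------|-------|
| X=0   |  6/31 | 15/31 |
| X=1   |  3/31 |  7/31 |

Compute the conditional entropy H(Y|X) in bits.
0.8690 bits

H(Y|X) = H(X,Y) - H(X)

H(X,Y) = -Σ_{x,y} P(x,y) log₂ P(x,y). Per-cell terms -P(x,y)·log₂P(x,y):
  X=0: 0.458561, 0.506761
  X=1: 0.326055, 0.484771
Sum of the 4 terms: H(X,Y) = 1.77615 bits

Marginal of X (row sums):
  P(X=0) = 6/31 + 15/31 = 21/31
  P(X=1) = 3/31 + 7/31 = 10/31
H(X) = -[(21/31)·log₂(21/31) + (10/31)·log₂(10/31)]
  = 0.380628 + 0.526538 = 0.90717 bits

H(Y|X) = H(X,Y) - H(X) = 1.77615 - 0.90717 = 0.8690 bits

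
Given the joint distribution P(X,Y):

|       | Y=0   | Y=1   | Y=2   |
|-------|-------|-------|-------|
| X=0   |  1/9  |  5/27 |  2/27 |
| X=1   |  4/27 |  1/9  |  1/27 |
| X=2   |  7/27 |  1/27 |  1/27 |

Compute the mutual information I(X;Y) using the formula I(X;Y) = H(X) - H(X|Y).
0.1323 bits

I(X;Y) = H(X) - H(X|Y)

Marginal of X (row sums):
  P(X=0) = 1/9 + 5/27 + 2/27 = 10/27
  P(X=1) = 4/27 + 1/9 + 1/27 = 8/27
  P(X=2) = 7/27 + 1/27 + 1/27 = 1/3
H(X) = -[(10/27)·log₂(10/27) + (8/27)·log₂(8/27) + (1/3)·log₂(1/3)]
  = 0.5307 + 0.5200 + 0.5283 = 1.5790 bits

Marginal of Y (column sums):
  P(Y=0) = 1/9 + 4/27 + 7/27 = 14/27
  P(Y=1) = 5/27 + 1/9 + 1/27 = 1/3
  P(Y=2) = 2/27 + 1/27 + 1/27 = 4/27
H(X|Y) = Σ_y P(y)·H(X|Y=y):
  Y=0: P(Y=0) = 14/27, P(X|Y=0) = (3/14, 2/7, 1/2) → H(X|Y=0) = 1.4926
  Y=1: P(Y=1) = 1/3, P(X|Y=1) = (5/9, 1/3, 1/9) → H(X|Y=1) = 1.3516
  Y=2: P(Y=2) = 4/27, P(X|Y=2) = (1/2, 1/4, 1/4) → H(X|Y=2) = 1.5000
H(X|Y) = (14/27)·1.4926 + (1/3)·1.3516 + (4/27)·1.5000 = 1.4467 bits

I(X;Y) = H(X) - H(X|Y) = 1.5790 - 1.4467 = 0.1323 bits

Cross-check via I(X;Y) = H(X) + H(Y) - H(X,Y): computing H(Y) from the column sums and H(X,Y) from the 9 cells in the same way gives H(Y) = 1.4278 bits and H(X,Y) = 2.8745 bits, so
I(X;Y) = 1.5790 + 1.4278 - 2.8745 = 0.1323 bits ✓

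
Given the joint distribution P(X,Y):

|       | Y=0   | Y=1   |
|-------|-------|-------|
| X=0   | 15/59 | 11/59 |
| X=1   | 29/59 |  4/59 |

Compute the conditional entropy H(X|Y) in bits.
0.9030 bits

H(X|Y) = H(X,Y) - H(Y)

H(X,Y) = -Σ_{x,y} P(x,y) log₂ P(x,y). Per-cell terms -P(x,y)·log₂P(x,y):
  X=0: 0.5023099, 0.4517852
  X=1: 0.5036475, 0.2632300
Sum of the 4 terms: H(X,Y) = 1.720973 bits

Marginal of Y (column sums):
  P(Y=0) = 15/59 + 29/59 = 44/59
  P(Y=1) = 11/59 + 4/59 = 15/59
H(Y) = -[(44/59)·log₂(44/59) + (15/59)·log₂(15/59)]
  = 0.3156153 + 0.5023099 = 0.817925 bits

H(X|Y) = H(X,Y) - H(Y) = 1.720973 - 0.817925 = 0.9030 bits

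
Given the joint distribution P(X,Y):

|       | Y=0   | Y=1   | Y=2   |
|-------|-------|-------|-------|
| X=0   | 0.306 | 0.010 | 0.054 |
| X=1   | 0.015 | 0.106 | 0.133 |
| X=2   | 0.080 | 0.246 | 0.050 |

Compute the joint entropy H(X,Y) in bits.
2.6431 bits

H(X,Y) = -Σ_{x,y} P(x,y) log₂ P(x,y). Per-cell terms -P(x,y)·log₂P(x,y):
  X=0: 0.5228, 0.0664, 0.2274
  X=1: 0.0909, 0.3432, 0.3871
  X=2: 0.2915, 0.4977, 0.2161
Sum of the 9 terms: H(X,Y) = 2.6431 bits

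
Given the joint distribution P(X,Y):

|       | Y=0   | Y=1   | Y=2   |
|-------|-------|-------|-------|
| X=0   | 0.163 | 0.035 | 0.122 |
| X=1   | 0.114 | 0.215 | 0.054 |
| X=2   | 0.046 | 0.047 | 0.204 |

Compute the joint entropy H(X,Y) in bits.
2.9070 bits

H(X,Y) = -Σ_{x,y} P(x,y) log₂ P(x,y). Per-cell terms -P(x,y)·log₂P(x,y):
  X=0: 0.42658, 0.16928, 0.37028
  X=1: 0.35715, 0.47678, 0.22739
  X=2: 0.20434, 0.20733, 0.46785
Sum of the 9 terms: H(X,Y) = 2.9070 bits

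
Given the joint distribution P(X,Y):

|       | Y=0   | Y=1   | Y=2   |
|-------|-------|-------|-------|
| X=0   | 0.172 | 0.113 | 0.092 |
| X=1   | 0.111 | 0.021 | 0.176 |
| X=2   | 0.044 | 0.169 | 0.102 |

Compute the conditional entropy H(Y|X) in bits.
1.4080 bits

H(Y|X) = H(X,Y) - H(X)

H(X,Y) = -Σ_{x,y} P(x,y) log₂ P(x,y). Per-cell terms -P(x,y)·log₂P(x,y):
  X=0: 0.43680, 0.35545, 0.31668
  X=1: 0.35202, 0.11704, 0.44112
  X=2: 0.19828, 0.43347, 0.33592
Sum of the 9 terms: H(X,Y) = 2.9868 bits

Marginal of X (row sums):
  P(X=0) = 0.172 + 0.113 + 0.092 = 0.377
  P(X=1) = 0.111 + 0.021 + 0.176 = 0.308
  P(X=2) = 0.044 + 0.169 + 0.102 = 0.315
H(X) = -[0.377·log₂(0.377) + 0.308·log₂(0.308) + 0.315·log₂(0.315)]
  = 0.53058 + 0.52329 + 0.52497 = 1.5788 bits

H(Y|X) = H(X,Y) - H(X) = 2.9868 - 1.5788 = 1.4080 bits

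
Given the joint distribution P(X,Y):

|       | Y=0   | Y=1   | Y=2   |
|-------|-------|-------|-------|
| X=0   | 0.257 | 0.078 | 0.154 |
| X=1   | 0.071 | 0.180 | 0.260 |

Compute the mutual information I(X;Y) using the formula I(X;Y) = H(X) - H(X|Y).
0.1301 bits

I(X;Y) = H(X) - H(X|Y)

Marginal of X (row sums):
  P(X=0) = 0.257 + 0.078 + 0.154 = 0.489
  P(X=1) = 0.071 + 0.180 + 0.260 = 0.511
H(X) = -[0.489·log₂(0.489) + 0.511·log₂(0.511)]
  = 0.504694 + 0.494957 = 0.999651 bits

Marginal of Y (column sums):
  P(Y=0) = 0.257 + 0.071 = 0.328
  P(Y=1) = 0.078 + 0.180 = 0.258
  P(Y=2) = 0.154 + 0.260 = 0.414
H(X|Y) = Σ_y P(y)·H(X|Y=y):
  Y=0: P(Y=0) = 0.328, P(X|Y=0) = (257/328, 71/328) → H(X|Y=0) = 0.753657
  Y=1: P(Y=1) = 0.258, P(X|Y=1) = (13/43, 30/43) → H(X|Y=1) = 0.884115
  Y=2: P(Y=2) = 0.414, P(X|Y=2) = (77/207, 130/207) → H(X|Y=2) = 0.952181
H(X|Y) = 0.328·0.753657 + 0.258·0.884115 + 0.414·0.952181 = 0.869504 bits

I(X;Y) = H(X) - H(X|Y) = 0.999651 - 0.869504 = 0.1301 bits

Cross-check via I(X;Y) = H(X) + H(Y) - H(X,Y): computing H(Y) from the column sums and H(X,Y) from the 6 cells in the same way gives H(Y) = 1.558507 bits and H(X,Y) = 2.428011 bits, so
I(X;Y) = 0.999651 + 1.558507 - 2.428011 = 0.1301 bits ✓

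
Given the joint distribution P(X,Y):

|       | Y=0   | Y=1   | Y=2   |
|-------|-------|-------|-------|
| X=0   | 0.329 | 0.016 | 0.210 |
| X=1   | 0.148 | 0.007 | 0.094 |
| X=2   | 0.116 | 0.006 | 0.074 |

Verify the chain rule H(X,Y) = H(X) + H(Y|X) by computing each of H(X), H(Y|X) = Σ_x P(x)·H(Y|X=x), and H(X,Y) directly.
H(X) = 1.4317 bits, H(Y|X) = 1.1257 bits, H(X,Y) = 2.5574 bits

Marginal of X (row sums):
  P(X=0) = 0.329 + 0.016 + 0.210 = 0.555
  P(X=1) = 0.148 + 0.007 + 0.094 = 0.249
  P(X=2) = 0.116 + 0.006 + 0.074 = 0.196
H(X) = -[0.555·log₂(0.555) + 0.249·log₂(0.249) + 0.196·log₂(0.196)]
  = 0.47144 + 0.49944 + 0.46081 = 1.4317 bits

H(Y|X) = Σ_x P(x)·H(Y|X=x):
  X=0: P(X=0) = 0.555, P(Y|X=0) = (329/555, 16/555, 14/37) → H(Y|X=0) = 1.12522
  X=1: P(X=1) = 0.249, P(Y|X=1) = (148/249, 7/249, 94/249) → H(Y|X=1) = 1.12152
  X=2: P(X=2) = 0.196, P(Y|X=2) = (29/49, 3/98, 37/98) → H(Y|X=2) = 1.13239
H(Y|X) = 0.555·1.12522 + 0.249·1.12152 + 0.196·1.13239 = 1.1257 bits

H(X,Y) = -Σ_{x,y} P(x,y) log₂ P(x,y). Per-cell terms -P(x,y)·log₂P(x,y):
  X=0: 0.52766, 0.09545, 0.47282
  X=1: 0.40794, 0.05011, 0.32065
  X=2: 0.36051, 0.04428, 0.27797
Sum of the 9 terms: H(X,Y) = 2.5574 bits

Chain rule check:
  H(X) + H(Y|X) = 1.4317 + 1.1257 = 2.5574 bits
  H(X,Y) = 2.5574 bits
✓ Chain rule verified.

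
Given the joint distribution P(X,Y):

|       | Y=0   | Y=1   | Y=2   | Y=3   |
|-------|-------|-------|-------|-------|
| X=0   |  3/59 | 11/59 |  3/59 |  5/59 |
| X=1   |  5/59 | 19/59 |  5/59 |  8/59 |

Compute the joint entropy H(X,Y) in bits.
2.7114 bits

H(X,Y) = -Σ_{x,y} P(x,y) log₂ P(x,y). Per-cell terms -P(x,y)·log₂P(x,y):
  X=0: 0.21853, 0.45179, 0.21853, 0.30176
  X=1: 0.30176, 0.52643, 0.30176, 0.39087
Sum of the 8 terms: H(X,Y) = 2.7114 bits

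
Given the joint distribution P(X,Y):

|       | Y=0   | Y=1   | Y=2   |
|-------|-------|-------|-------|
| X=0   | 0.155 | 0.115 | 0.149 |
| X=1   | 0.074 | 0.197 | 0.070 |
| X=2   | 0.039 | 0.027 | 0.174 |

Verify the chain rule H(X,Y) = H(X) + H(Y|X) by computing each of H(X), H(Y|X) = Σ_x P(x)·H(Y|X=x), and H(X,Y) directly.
H(X) = 1.5493 bits, H(Y|X) = 1.4062 bits, H(X,Y) = 2.9554 bits

Marginal of X (row sums):
  P(X=0) = 0.155 + 0.115 + 0.149 = 0.419
  P(X=1) = 0.074 + 0.197 + 0.070 = 0.341
  P(X=2) = 0.039 + 0.027 + 0.174 = 0.240
H(X) = -[0.419·log₂(0.419) + 0.341·log₂(0.341) + 0.240·log₂(0.240)]
  = 0.52584 + 0.52929 + 0.49413 = 1.5493 bits

H(Y|X) = Σ_x P(x)·H(Y|X=x):
  X=0: P(X=0) = 0.419, P(Y|X=0) = (155/419, 115/419, 149/419) → H(Y|X=0) = 1.57313
  X=1: P(X=1) = 0.341, P(Y|X=1) = (74/341, 197/341, 70/341) → H(Y|X=1) = 1.40456
  X=2: P(X=2) = 0.240, P(Y|X=2) = (13/80, 9/80, 29/40) → H(Y|X=2) = 1.11695
H(Y|X) = 0.419·1.57313 + 0.341·1.40456 + 0.240·1.11695 = 1.4062 bits

H(X,Y) = -Σ_{x,y} P(x,y) log₂ P(x,y). Per-cell terms -P(x,y)·log₂P(x,y):
  X=0: 0.41690, 0.35883, 0.40925
  X=1: 0.27797, 0.46172, 0.26856
  X=2: 0.18253, 0.14069, 0.43897
Sum of the 9 terms: H(X,Y) = 2.9554 bits

Chain rule check:
  H(X) + H(Y|X) = 1.5493 + 1.4062 = 2.9555 bits
  H(X,Y) = 2.9554 bits
✓ Chain rule verified (Δ = 0.0001 is 4-dp rounding noise: each of the three values was rounded independently).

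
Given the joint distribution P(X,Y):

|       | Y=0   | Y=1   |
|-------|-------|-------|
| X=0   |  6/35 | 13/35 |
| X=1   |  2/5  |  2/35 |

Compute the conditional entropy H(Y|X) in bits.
0.7369 bits

H(Y|X) = H(X,Y) - H(X)

H(X,Y) = -Σ_{x,y} P(x,y) log₂ P(x,y). Per-cell terms -P(x,y)·log₂P(x,y):
  X=0: 0.43617, 0.53071
  X=1: 0.52877, 0.23596
Sum of the 4 terms: H(X,Y) = 1.7316 bits

Marginal of X (row sums):
  P(X=0) = 6/35 + 13/35 = 19/35
  P(X=1) = 2/5 + 2/35 = 16/35
H(X) = -[(19/35)·log₂(19/35) + (16/35)·log₂(16/35)]
  = 0.47845 + 0.51624 = 0.9947 bits

H(Y|X) = H(X,Y) - H(X) = 1.7316 - 0.9947 = 0.7369 bits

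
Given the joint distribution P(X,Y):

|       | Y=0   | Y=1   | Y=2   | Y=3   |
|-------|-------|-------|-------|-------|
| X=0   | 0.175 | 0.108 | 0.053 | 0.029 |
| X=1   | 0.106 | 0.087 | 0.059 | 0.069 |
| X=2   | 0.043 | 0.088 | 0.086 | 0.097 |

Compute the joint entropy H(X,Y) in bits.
3.4510 bits

H(X,Y) = -Σ_{x,y} P(x,y) log₂ P(x,y). Per-cell terms -P(x,y)·log₂P(x,y):
  X=0: 0.44005, 0.34678, 0.22461, 0.14813
  X=1: 0.34321, 0.30649, 0.24091, 0.26615
  X=2: 0.19520, 0.30856, 0.30440, 0.32649
Sum of the 12 terms: H(X,Y) = 3.4510 bits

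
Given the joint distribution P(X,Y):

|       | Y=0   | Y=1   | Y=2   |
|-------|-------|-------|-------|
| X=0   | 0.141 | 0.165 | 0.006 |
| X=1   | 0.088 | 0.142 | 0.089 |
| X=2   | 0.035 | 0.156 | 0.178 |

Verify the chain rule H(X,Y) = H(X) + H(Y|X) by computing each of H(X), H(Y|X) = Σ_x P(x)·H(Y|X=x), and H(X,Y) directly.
H(X) = 1.5808 bits, H(Y|X) = 1.3405 bits, H(X,Y) = 2.9214 bits

Marginal of X (row sums):
  P(X=0) = 0.141 + 0.165 + 0.006 = 0.312
  P(X=1) = 0.088 + 0.142 + 0.089 = 0.319
  P(X=2) = 0.035 + 0.156 + 0.178 = 0.369
H(X) = -[0.312·log₂(0.312) + 0.319·log₂(0.319) + 0.369·log₂(0.369)]
  = 0.5243 + 0.5258 + 0.5307 = 1.5808 bits

H(Y|X) = Σ_x P(x)·H(Y|X=x):
  X=0: P(X=0) = 0.312, P(Y|X=0) = (47/104, 55/104, 1/52) → H(Y|X=0) = 1.1135
  X=1: P(X=1) = 0.319, P(Y|X=1) = (8/29, 142/319, 89/319) → H(Y|X=1) = 1.5461
  X=2: P(X=2) = 0.369, P(Y|X=2) = (35/369, 52/123, 178/369) → H(Y|X=2) = 1.3548
H(Y|X) = 0.312·1.1135 + 0.319·1.5461 + 0.369·1.3548 = 1.3405 bits

H(X,Y) = -Σ_{x,y} P(x,y) log₂ P(x,y). Per-cell terms -P(x,y)·log₂P(x,y):
  X=0: 0.3985, 0.4289, 0.0443
  X=1: 0.3086, 0.3999, 0.3106
  X=2: 0.1693, 0.4181, 0.4432
Sum of the 9 terms: H(X,Y) = 2.9214 bits

Chain rule check:
  H(X) + H(Y|X) = 1.5808 + 1.3405 = 2.9213 bits
  H(X,Y) = 2.9214 bits
✓ Chain rule verified (Δ = 0.0001 is 4-dp rounding noise: each of the three values was rounded independently).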